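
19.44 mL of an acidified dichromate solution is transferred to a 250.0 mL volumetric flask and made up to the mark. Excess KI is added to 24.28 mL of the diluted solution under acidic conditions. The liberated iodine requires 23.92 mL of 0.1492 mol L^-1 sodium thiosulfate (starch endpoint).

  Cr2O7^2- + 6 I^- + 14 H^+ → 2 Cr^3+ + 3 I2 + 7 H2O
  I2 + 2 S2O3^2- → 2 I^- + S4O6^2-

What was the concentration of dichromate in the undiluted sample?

0.3150 mol/L

n(S2O3^2-) = 0.02392 × 0.1492 = 3.569 × 10^-3 mol
n(I2) = n(S2O3^2-)/2 = 1.784 × 10^-3 mol
From the 1:3 ratio, n(Cr2O7^2-) in the aliquot = 1/3 × 1.784 × 10^-3 = 5.948 × 10^-4 mol
[Cr2O7^2-]_dilute = 5.948 × 10^-4 / 0.02428 = 0.02450 mol/L
[Cr2O7^2-]_original = 0.02450 × 250.0/19.44 = 0.3150 mol/L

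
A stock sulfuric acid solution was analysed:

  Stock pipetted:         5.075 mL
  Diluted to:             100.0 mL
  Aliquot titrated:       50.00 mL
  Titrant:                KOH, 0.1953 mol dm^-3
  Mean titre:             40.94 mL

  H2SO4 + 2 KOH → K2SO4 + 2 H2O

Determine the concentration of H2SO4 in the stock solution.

n(KOH) = 0.04094 × 0.1953 = 7.996 × 10^-3 mol
From the 1:2 ratio, n(H2SO4) in the aliquot = 1/2 × 7.996 × 10^-3 = 3.998 × 10^-3 mol
[H2SO4]_dilute = 3.998 × 10^-3 / 0.05000 = 0.07996 mol/L
Dilution factor = 100.0 / 5.075 = 19.70
[H2SO4]_stock = 0.07996 × 19.70 = 1.575 mol/L

1.575 mol/L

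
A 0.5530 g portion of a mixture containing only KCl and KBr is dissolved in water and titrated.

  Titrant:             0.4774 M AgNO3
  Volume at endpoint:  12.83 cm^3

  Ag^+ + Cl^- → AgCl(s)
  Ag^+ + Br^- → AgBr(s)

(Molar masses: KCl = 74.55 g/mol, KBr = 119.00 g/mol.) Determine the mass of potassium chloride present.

n(AgNO3) = 0.01283 × 0.4774 = 6.125 × 10^-3 mol
Let x = n(KCl), y = n(KBr).
Titrant: 1x + 1y = 6.125 × 10^-3;  mass: 74.55x + 119.00y = 0.5530
Solving, x = 3.957 × 10^-3 mol, y = 2.168 × 10^-3 mol
mass of KCl = 3.957 × 10^-3 × 74.55 = 0.2950 g

0.2950 g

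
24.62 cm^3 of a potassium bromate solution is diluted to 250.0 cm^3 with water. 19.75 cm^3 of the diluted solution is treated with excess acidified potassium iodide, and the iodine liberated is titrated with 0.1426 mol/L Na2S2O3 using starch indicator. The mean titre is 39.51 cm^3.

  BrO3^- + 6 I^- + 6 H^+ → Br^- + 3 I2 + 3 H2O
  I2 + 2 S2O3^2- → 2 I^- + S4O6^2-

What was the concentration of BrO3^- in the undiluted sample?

n(S2O3^2-) = 0.03951 × 0.1426 = 5.634 × 10^-3 mol
n(I2) = n(S2O3^2-)/2 = 2.817 × 10^-3 mol
From the 1:3 ratio, n(BrO3^-) in the aliquot = 1/3 × 2.817 × 10^-3 = 9.390 × 10^-4 mol
[BrO3^-]_dilute = 9.390 × 10^-4 / 0.01975 = 0.04755 mol/L
[BrO3^-]_original = 0.04755 × 250.0/24.62 = 0.4828 mol/L

0.4828 mol/L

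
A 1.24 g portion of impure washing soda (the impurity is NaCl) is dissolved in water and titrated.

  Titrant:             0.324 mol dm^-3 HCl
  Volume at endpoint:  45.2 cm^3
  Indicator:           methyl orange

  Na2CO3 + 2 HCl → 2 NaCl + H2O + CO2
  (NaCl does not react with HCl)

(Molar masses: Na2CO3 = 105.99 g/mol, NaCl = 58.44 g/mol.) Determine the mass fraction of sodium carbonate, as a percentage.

62.6 %

n(HCl) = 0.0452 × 0.324 = 0.0146 mol
Let x = n(Na2CO3), y = n(NaCl).
Titrant: 2x = 0.0146;  mass: 105.99x + 58.44y = 1.24
Solving, x = 7.32 × 10^-3 mol, y = 7.94 × 10^-3 mol
mass of Na2CO3 = 7.32 × 10^-3 × 105.99 = 0.776 g
% Na2CO3 = 0.776 / 1.24 × 100 = 62.6 %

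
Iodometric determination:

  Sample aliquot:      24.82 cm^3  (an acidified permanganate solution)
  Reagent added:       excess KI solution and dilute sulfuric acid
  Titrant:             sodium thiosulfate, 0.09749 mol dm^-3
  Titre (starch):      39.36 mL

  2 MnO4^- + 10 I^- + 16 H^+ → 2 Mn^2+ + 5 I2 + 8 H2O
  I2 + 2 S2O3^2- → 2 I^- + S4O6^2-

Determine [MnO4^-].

n(S2O3^2-) = 0.03936 × 0.09749 = 3.837 × 10^-3 mol
n(I2) = n(S2O3^2-)/2 = 1.919 × 10^-3 mol
From the 2:5 ratio, n(MnO4^-) in the aliquot = 2/5 × 1.919 × 10^-3 = 7.674 × 10^-4 mol
[MnO4^-] = 7.674 × 10^-4 / 0.02482 = 0.03092 mol/L

0.03092 mol/L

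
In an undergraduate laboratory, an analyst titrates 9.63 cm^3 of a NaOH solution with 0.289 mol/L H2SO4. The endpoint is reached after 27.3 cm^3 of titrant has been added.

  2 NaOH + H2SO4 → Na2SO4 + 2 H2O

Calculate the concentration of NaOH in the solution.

1.64 mol/L

n(H2SO4) = 0.0273 L × 0.289 mol/L = 7.89 × 10^-3 mol
From the 2:1 mole ratio, n(NaOH) = 2/1 × 7.89 × 10^-3 = 0.0158 mol
[NaOH] = 0.0158 mol / 0.00963 L = 1.64 mol/L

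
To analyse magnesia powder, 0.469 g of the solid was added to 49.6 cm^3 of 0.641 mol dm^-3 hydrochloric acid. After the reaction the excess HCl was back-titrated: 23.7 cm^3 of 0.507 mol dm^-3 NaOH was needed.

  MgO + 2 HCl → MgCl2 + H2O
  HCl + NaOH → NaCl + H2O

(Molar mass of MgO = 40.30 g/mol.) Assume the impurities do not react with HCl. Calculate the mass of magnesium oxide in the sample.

n(HCl) added = 0.0496 × 0.641 = 0.0318 mol
n(NaOH) used in back-titration = 0.0237 × 0.507 = 0.0120 mol
n(HCl) left over = 0.0120 mol (1:1 ratio)
n(HCl) consumed by analyte = 0.0318 − 0.0120 = 0.0198 mol
From the 1:2 ratio, n(MgO) = 1/2 × 0.0198 = 9.89 × 10^-3 mol
mass of MgO = 9.89 × 10^-3 × 40.30 = 0.399 g

0.399 g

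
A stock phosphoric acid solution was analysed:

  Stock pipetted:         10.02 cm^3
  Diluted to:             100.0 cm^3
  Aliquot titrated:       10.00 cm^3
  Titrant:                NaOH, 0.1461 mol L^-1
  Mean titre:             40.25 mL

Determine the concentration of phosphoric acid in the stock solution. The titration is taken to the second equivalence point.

H3PO4 + 2 NaOH → Na2HPO4 + 2 H2O
n(NaOH) = 0.04025 × 0.1461 = 5.881 × 10^-3 mol
From the 1:2 ratio, n(H3PO4) in the aliquot = 1/2 × 5.881 × 10^-3 = 2.940 × 10^-3 mol
[H3PO4]_dilute = 2.940 × 10^-3 / 0.01000 = 0.2940 mol/L
Dilution factor = 100.0 / 10.02 = 9.980
[H3PO4]_stock = 0.2940 × 9.980 = 2.934 mol/L

2.934 mol/L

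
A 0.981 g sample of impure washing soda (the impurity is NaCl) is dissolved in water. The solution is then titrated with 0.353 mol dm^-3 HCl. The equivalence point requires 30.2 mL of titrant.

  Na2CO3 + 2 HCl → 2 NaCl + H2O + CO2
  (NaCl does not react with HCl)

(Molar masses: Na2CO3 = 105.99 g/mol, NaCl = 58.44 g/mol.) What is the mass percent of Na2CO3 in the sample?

n(HCl) = 0.0302 × 0.353 = 0.0107 mol
Let x = n(Na2CO3), y = n(NaCl).
Titrant: 2x = 0.0107;  mass: 105.99x + 58.44y = 0.981
Solving, x = 5.33 × 10^-3 mol, y = 7.12 × 10^-3 mol
mass of Na2CO3 = 5.33 × 10^-3 × 105.99 = 0.565 g
% Na2CO3 = 0.565 / 0.981 × 100 = 57.6 %

57.6 %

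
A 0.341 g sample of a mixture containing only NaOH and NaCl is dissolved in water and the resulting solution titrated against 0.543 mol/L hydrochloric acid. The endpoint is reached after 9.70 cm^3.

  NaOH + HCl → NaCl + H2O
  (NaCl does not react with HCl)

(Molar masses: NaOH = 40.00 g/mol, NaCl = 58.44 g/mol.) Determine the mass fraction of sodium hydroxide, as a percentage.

n(HCl) = 0.00970 × 0.543 = 5.27 × 10^-3 mol
Let x = n(NaOH), y = n(NaCl).
Titrant: 1x = 5.27 × 10^-3;  mass: 40.00x + 58.44y = 0.341
Solving, x = 5.27 × 10^-3 mol, y = 2.23 × 10^-3 mol
mass of NaOH = 5.27 × 10^-3 × 40.00 = 0.211 g
% NaOH = 0.211 / 0.341 × 100 = 61.8 %

61.8 %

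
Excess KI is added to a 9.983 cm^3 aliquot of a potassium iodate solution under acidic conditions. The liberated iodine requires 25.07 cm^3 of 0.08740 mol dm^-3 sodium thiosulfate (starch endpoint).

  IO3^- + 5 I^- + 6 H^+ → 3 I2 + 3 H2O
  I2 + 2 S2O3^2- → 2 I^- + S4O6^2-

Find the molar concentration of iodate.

0.03658 mol/L

n(S2O3^2-) = 0.02507 × 0.08740 = 2.191 × 10^-3 mol
n(I2) = n(S2O3^2-)/2 = 1.096 × 10^-3 mol
From the 1:3 ratio, n(IO3^-) in the aliquot = 1/3 × 1.096 × 10^-3 = 3.652 × 10^-4 mol
[IO3^-] = 3.652 × 10^-4 / 0.009983 = 0.03658 mol/L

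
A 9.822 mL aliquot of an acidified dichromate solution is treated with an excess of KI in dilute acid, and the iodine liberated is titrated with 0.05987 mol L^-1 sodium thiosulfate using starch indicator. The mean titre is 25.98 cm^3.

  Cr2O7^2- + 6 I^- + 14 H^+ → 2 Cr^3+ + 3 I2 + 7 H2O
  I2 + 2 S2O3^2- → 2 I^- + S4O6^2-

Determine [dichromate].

n(S2O3^2-) = 0.02598 × 0.05987 = 1.555 × 10^-3 mol
n(I2) = n(S2O3^2-)/2 = 7.777 × 10^-4 mol
From the 1:3 ratio, n(Cr2O7^2-) in the aliquot = 1/3 × 7.777 × 10^-4 = 2.592 × 10^-4 mol
[Cr2O7^2-] = 2.592 × 10^-4 / 0.009822 = 0.02639 mol/L

0.02639 mol/L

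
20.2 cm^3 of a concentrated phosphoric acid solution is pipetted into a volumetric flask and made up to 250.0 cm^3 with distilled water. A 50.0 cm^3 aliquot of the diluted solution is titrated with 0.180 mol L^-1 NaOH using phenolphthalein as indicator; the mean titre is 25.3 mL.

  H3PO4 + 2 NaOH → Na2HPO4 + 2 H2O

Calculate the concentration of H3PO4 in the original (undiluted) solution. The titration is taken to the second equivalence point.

0.564 mol/L

n(NaOH) = 0.0253 × 0.180 = 4.55 × 10^-3 mol
From the 1:2 ratio, n(H3PO4) in the aliquot = 1/2 × 4.55 × 10^-3 = 2.28 × 10^-3 mol
[H3PO4]_dilute = 2.28 × 10^-3 / 0.0500 = 0.0455 mol/L
Dilution factor = 250.0 / 20.2 = 12.38
[H3PO4]_stock = 0.0455 × 12.38 = 0.564 mol/L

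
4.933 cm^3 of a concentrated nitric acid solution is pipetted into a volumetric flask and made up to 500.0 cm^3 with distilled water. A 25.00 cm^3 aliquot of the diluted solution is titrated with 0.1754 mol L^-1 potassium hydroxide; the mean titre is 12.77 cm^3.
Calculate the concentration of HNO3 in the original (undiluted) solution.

9.081 mol/L

HNO3 + KOH → KNO3 + H2O
n(KOH) = 0.01277 × 0.1754 = 2.240 × 10^-3 mol
n(HNO3) in the aliquot = 2.240 × 10^-3 mol (1:1 ratio)
[HNO3]_dilute = 2.240 × 10^-3 / 0.02500 = 0.08959 mol/L
Dilution factor = 500.0 / 4.933 = 101.4
[HNO3]_stock = 0.08959 × 101.4 = 9.081 mol/L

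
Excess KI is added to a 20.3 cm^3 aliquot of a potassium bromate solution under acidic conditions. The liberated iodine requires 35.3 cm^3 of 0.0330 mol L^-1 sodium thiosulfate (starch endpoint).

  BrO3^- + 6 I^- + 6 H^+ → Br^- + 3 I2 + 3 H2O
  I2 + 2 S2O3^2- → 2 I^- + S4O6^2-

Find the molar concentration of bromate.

n(S2O3^2-) = 0.0353 × 0.0330 = 1.16 × 10^-3 mol
n(I2) = n(S2O3^2-)/2 = 5.82 × 10^-4 mol
From the 1:3 ratio, n(BrO3^-) in the aliquot = 1/3 × 5.82 × 10^-4 = 1.94 × 10^-4 mol
[BrO3^-] = 1.94 × 10^-4 / 0.0203 = 0.00956 mol/L

0.00956 mol/L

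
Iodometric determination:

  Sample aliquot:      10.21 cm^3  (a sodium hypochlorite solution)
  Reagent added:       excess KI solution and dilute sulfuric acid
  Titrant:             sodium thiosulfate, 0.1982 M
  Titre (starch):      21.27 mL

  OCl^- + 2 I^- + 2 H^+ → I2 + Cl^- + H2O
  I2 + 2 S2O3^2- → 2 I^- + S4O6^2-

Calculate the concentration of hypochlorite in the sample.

n(S2O3^2-) = 0.02127 × 0.1982 = 4.216 × 10^-3 mol
n(I2) = n(S2O3^2-)/2 = 2.108 × 10^-3 mol
n(OCl^-) in the aliquot = 2.108 × 10^-3 mol (1:1 ratio)
[OCl^-] = 2.108 × 10^-3 / 0.01021 = 0.2065 mol/L

0.2065 M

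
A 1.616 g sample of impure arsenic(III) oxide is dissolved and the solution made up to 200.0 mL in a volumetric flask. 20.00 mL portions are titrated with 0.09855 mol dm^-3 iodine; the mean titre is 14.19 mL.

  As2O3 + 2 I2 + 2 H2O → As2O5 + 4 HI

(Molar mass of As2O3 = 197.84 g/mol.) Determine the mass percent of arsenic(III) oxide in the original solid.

85.60 %

n(I2) per titration = 0.01419 × 0.09855 = 1.398 × 10^-3 mol
From the 1:2 ratio, n(As2O3) in each aliquot = 1/2 × 1.398 × 10^-3 = 6.992 × 10^-4 mol
n(As2O3) in the whole flask = 6.992 × 10^-4 × 200.0/20.00 = 6.992 × 10^-3 mol
mass of As2O3 = 6.992 × 10^-3 × 197.84 = 1.383 g
% As2O3 = 1.383 / 1.616 × 100 = 85.60 %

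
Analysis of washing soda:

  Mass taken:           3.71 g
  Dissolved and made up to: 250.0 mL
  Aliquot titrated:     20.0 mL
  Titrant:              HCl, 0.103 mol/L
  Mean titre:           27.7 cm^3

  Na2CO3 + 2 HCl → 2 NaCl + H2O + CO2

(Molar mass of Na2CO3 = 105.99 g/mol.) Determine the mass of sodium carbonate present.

1.89 g

n(HCl) per titration = 0.0277 × 0.103 = 2.85 × 10^-3 mol
From the 1:2 ratio, n(Na2CO3) in each aliquot = 1/2 × 2.85 × 10^-3 = 1.43 × 10^-3 mol
n(Na2CO3) in the whole flask = 1.43 × 10^-3 × 250.0/20.0 = 0.0178 mol
mass of Na2CO3 = 0.0178 × 105.99 = 1.89 g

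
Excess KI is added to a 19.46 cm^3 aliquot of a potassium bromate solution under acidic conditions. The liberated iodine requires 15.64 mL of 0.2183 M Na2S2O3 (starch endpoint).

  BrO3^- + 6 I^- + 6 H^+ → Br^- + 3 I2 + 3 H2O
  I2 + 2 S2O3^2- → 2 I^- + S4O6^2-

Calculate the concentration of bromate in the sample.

n(S2O3^2-) = 0.01564 × 0.2183 = 3.414 × 10^-3 mol
n(I2) = n(S2O3^2-)/2 = 1.707 × 10^-3 mol
From the 1:3 ratio, n(BrO3^-) in the aliquot = 1/3 × 1.707 × 10^-3 = 5.690 × 10^-4 mol
[BrO3^-] = 5.690 × 10^-4 / 0.01946 = 0.02924 mol/L

0.02924 M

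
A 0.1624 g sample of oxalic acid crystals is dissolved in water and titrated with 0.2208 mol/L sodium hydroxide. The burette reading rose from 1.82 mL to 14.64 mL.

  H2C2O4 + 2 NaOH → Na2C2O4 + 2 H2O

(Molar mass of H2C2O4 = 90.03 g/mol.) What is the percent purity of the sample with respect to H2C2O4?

n(NaOH) = 0.01282 L × 0.2208 mol/L = 2.831 × 10^-3 mol
From the 1:2 ratio, n(H2C2O4) = 1/2 × 2.831 × 10^-3 = 1.415 × 10^-3 mol
mass of H2C2O4 = 1.415 × 10^-3 × 90.03 g/mol = 0.1274 g
% H2C2O4 = 0.1274 / 0.1624 × 100 = 78.46 %

78.46 %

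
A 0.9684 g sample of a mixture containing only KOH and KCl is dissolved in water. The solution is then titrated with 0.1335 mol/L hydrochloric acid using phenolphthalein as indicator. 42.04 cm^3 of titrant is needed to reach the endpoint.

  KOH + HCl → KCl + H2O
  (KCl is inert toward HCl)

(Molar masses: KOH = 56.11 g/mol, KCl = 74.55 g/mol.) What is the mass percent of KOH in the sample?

n(HCl) = 0.04204 × 0.1335 = 5.612 × 10^-3 mol
Let x = n(KOH), y = n(KCl).
Titrant: 1x = 5.612 × 10^-3;  mass: 56.11x + 74.55y = 0.9684
Solving, x = 5.612 × 10^-3 mol, y = 8.766 × 10^-3 mol
mass of KOH = 5.612 × 10^-3 × 56.11 = 0.3149 g
% KOH = 0.3149 / 0.9684 × 100 = 32.52 %

32.52 %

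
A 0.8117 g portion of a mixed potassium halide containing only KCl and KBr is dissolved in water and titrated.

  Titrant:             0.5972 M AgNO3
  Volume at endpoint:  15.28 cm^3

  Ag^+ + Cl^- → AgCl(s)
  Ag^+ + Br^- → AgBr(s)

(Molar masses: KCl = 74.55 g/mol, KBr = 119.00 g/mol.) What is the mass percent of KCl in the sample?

56.66 %

n(AgNO3) = 0.01528 × 0.5972 = 9.125 × 10^-3 mol
Let x = n(KCl), y = n(KBr).
Titrant: 1x + 1y = 9.125 × 10^-3;  mass: 74.55x + 119.00y = 0.8117
Solving, x = 6.169 × 10^-3 mol, y = 2.956 × 10^-3 mol
mass of KCl = 6.169 × 10^-3 × 74.55 = 0.4599 g
% KCl = 0.4599 / 0.8117 × 100 = 56.66 %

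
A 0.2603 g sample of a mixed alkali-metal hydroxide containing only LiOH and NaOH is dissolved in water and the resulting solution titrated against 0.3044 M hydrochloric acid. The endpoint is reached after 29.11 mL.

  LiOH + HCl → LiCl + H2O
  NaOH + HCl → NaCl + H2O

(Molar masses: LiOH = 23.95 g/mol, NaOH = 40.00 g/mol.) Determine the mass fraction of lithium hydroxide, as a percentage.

53.97 %

n(HCl) = 0.02911 × 0.3044 = 8.861 × 10^-3 mol
Let x = n(LiOH), y = n(NaOH).
Titrant: 1x + 1y = 8.861 × 10^-3;  mass: 23.95x + 40.00y = 0.2603
Solving, x = 5.866 × 10^-3 mol, y = 2.995 × 10^-3 mol
mass of LiOH = 5.866 × 10^-3 × 23.95 = 0.1405 g
% LiOH = 0.1405 / 0.2603 × 100 = 53.97 %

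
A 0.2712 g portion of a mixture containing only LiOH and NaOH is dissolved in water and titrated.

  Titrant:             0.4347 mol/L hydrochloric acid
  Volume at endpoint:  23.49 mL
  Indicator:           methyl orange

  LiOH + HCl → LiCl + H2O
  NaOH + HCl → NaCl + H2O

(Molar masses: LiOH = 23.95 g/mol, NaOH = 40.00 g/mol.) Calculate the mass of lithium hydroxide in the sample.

0.2048 g

n(HCl) = 0.02349 × 0.4347 = 0.01021 mol
Let x = n(LiOH), y = n(NaOH).
Titrant: 1x + 1y = 0.01021;  mass: 23.95x + 40.00y = 0.2712
Solving, x = 8.551 × 10^-3 mol, y = 1.660 × 10^-3 mol
mass of LiOH = 8.551 × 10^-3 × 23.95 = 0.2048 g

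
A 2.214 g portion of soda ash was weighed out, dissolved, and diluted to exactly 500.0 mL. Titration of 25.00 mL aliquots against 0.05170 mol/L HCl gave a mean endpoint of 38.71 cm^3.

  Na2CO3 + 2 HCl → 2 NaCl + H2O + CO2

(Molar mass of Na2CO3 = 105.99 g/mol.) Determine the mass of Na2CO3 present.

n(HCl) per titration = 0.03871 × 0.05170 = 2.001 × 10^-3 mol
From the 1:2 ratio, n(Na2CO3) in each aliquot = 1/2 × 2.001 × 10^-3 = 1.001 × 10^-3 mol
n(Na2CO3) in the whole flask = 1.001 × 10^-3 × 500.0/25.00 = 0.02001 mol
mass of Na2CO3 = 0.02001 × 105.99 = 2.121 g

2.121 g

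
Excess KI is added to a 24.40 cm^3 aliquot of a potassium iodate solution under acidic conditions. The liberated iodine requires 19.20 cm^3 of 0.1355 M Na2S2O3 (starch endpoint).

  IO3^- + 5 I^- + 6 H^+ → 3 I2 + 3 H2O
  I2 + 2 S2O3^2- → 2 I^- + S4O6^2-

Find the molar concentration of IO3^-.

n(S2O3^2-) = 0.01920 × 0.1355 = 2.602 × 10^-3 mol
n(I2) = n(S2O3^2-)/2 = 1.301 × 10^-3 mol
From the 1:3 ratio, n(IO3^-) in the aliquot = 1/3 × 1.301 × 10^-3 = 4.336 × 10^-4 mol
[IO3^-] = 4.336 × 10^-4 / 0.02440 = 0.01777 mol/L

0.01777 M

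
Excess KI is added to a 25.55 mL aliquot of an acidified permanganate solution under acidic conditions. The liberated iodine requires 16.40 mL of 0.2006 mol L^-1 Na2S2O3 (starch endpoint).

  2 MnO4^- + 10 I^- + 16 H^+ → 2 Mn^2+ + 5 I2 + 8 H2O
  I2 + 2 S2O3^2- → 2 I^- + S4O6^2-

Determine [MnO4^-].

0.02575 mol/L

n(S2O3^2-) = 0.01640 × 0.2006 = 3.290 × 10^-3 mol
n(I2) = n(S2O3^2-)/2 = 1.645 × 10^-3 mol
From the 2:5 ratio, n(MnO4^-) in the aliquot = 2/5 × 1.645 × 10^-3 = 6.580 × 10^-4 mol
[MnO4^-] = 6.580 × 10^-4 / 0.02555 = 0.02575 mol/L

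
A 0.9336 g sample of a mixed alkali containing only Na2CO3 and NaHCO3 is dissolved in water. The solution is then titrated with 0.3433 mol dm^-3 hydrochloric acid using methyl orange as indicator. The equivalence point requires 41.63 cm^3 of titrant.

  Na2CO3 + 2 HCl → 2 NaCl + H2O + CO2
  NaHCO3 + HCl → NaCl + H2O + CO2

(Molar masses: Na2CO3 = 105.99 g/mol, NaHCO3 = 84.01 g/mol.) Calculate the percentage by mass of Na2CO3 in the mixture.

48.87 %

n(HCl) = 0.04163 × 0.3433 = 0.01429 mol
Let x = n(Na2CO3), y = n(NaHCO3).
Titrant: 2x + 1y = 0.01429;  mass: 105.99x + 84.01y = 0.9336
Solving, x = 4.305 × 10^-3 mol, y = 5.682 × 10^-3 mol
mass of Na2CO3 = 4.305 × 10^-3 × 105.99 = 0.4563 g
% Na2CO3 = 0.4563 / 0.9336 × 100 = 48.87 %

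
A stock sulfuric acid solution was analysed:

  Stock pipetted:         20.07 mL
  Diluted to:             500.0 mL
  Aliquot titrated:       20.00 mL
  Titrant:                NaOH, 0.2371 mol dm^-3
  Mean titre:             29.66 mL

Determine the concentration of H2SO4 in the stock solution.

4.380 mol/L

H2SO4 + 2 NaOH → Na2SO4 + 2 H2O
n(NaOH) = 0.02966 × 0.2371 = 7.032 × 10^-3 mol
From the 1:2 ratio, n(H2SO4) in the aliquot = 1/2 × 7.032 × 10^-3 = 3.516 × 10^-3 mol
[H2SO4]_dilute = 3.516 × 10^-3 / 0.02000 = 0.1758 mol/L
Dilution factor = 500.0 / 20.07 = 24.91
[H2SO4]_stock = 0.1758 × 24.91 = 4.380 mol/L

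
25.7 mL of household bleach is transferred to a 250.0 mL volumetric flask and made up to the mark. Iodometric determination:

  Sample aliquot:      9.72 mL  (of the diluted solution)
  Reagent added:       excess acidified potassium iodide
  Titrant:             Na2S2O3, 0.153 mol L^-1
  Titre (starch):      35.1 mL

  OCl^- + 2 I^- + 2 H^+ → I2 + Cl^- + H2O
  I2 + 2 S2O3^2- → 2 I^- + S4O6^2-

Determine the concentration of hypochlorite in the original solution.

2.69 mol/L

n(S2O3^2-) = 0.0351 × 0.153 = 5.37 × 10^-3 mol
n(I2) = n(S2O3^2-)/2 = 2.69 × 10^-3 mol
n(OCl^-) in the aliquot = 2.69 × 10^-3 mol (1:1 ratio)
[OCl^-]_dilute = 2.69 × 10^-3 / 0.00972 = 0.276 mol/L
[OCl^-]_original = 0.276 × 250.0/25.7 = 2.69 mol/L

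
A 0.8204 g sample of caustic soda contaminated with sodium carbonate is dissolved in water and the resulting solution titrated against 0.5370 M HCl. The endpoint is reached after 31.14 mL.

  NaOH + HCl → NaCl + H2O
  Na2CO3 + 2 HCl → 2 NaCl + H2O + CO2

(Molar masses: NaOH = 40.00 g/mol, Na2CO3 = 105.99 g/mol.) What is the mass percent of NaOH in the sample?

24.68 %

n(HCl) = 0.03114 × 0.5370 = 0.01672 mol
Let x = n(NaOH), y = n(Na2CO3).
Titrant: 1x + 2y = 0.01672;  mass: 40.00x + 105.99y = 0.8204
Solving, x = 5.063 × 10^-3 mol, y = 5.830 × 10^-3 mol
mass of NaOH = 5.063 × 10^-3 × 40.00 = 0.2025 g
% NaOH = 0.2025 / 0.8204 × 100 = 24.68 %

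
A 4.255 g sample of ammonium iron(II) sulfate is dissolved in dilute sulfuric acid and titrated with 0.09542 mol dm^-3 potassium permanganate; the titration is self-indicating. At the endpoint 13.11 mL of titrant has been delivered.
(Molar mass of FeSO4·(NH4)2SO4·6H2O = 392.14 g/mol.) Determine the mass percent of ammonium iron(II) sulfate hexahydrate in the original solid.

57.64 %

MnO4^- + 5 Fe^2+ + 8 H^+ → Mn^2+ + 5 Fe^3+ + 4 H2O
n(KMnO4) = 0.01311 L × 0.09542 mol/L = 1.251 × 10^-3 mol
From the 5:1 ratio, n(FeSO4·(NH4)2SO4·6H2O) = 5/1 × 1.251 × 10^-3 = 6.255 × 10^-3 mol
mass of FeSO4·(NH4)2SO4·6H2O = 6.255 × 10^-3 × 392.14 g/mol = 2.453 g
% FeSO4·(NH4)2SO4·6H2O = 2.453 / 4.255 × 100 = 57.64 %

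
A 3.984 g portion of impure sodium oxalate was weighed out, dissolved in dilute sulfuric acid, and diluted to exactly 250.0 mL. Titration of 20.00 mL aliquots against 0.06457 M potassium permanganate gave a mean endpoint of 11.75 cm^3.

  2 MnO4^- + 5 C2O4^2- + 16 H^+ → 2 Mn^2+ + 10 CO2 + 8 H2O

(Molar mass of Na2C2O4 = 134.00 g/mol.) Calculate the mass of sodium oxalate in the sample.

n(KMnO4) per titration = 0.01175 × 0.06457 = 7.587 × 10^-4 mol
From the 5:2 ratio, n(Na2C2O4) in each aliquot = 5/2 × 7.587 × 10^-4 = 1.897 × 10^-3 mol
n(Na2C2O4) in the whole flask = 1.897 × 10^-3 × 250.0/20.00 = 0.02371 mol
mass of Na2C2O4 = 0.02371 × 134.00 = 3.177 g

3.177 g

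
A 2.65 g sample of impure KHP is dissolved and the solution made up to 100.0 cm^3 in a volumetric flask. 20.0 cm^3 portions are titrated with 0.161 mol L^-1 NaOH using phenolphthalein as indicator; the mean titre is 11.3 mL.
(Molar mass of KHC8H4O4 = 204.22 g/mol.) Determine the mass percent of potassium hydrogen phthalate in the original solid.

KHC8H4O4 + NaOH → KNaC8H4O4 + H2O
n(NaOH) per titration = 0.0113 × 0.161 = 1.82 × 10^-3 mol
n(KHC8H4O4) in each aliquot = 1.82 × 10^-3 mol (1:1 ratio)
n(KHC8H4O4) in the whole flask = 1.82 × 10^-3 × 100.0/20.0 = 9.10 × 10^-3 mol
mass of KHC8H4O4 = 9.10 × 10^-3 × 204.22 = 1.86 g
% KHC8H4O4 = 1.86 / 2.65 × 100 = 70.1 %

70.1 %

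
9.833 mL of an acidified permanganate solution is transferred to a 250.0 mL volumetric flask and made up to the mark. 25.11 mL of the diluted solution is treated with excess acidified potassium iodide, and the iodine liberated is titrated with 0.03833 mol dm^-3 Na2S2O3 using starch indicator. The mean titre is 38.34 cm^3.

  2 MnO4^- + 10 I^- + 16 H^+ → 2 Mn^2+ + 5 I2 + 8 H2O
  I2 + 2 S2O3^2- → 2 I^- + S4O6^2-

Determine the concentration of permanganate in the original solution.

n(S2O3^2-) = 0.03834 × 0.03833 = 1.470 × 10^-3 mol
n(I2) = n(S2O3^2-)/2 = 7.348 × 10^-4 mol
From the 2:5 ratio, n(MnO4^-) in the aliquot = 2/5 × 7.348 × 10^-4 = 2.939 × 10^-4 mol
[MnO4^-]_dilute = 2.939 × 10^-4 / 0.02511 = 0.01171 mol/L
[MnO4^-]_original = 0.01171 × 250.0/9.833 = 0.2976 mol/L

0.2976 mol/L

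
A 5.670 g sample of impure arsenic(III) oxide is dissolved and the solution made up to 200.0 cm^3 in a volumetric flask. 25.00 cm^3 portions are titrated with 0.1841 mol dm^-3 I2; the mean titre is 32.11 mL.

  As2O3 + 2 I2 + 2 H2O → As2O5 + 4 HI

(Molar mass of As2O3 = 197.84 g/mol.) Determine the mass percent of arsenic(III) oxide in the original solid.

n(I2) per titration = 0.03211 × 0.1841 = 5.911 × 10^-3 mol
From the 1:2 ratio, n(As2O3) in each aliquot = 1/2 × 5.911 × 10^-3 = 2.956 × 10^-3 mol
n(As2O3) in the whole flask = 2.956 × 10^-3 × 200.0/25.00 = 0.02365 mol
mass of As2O3 = 0.02365 × 197.84 = 4.678 g
% As2O3 = 4.678 / 5.670 × 100 = 82.51 %

82.51 %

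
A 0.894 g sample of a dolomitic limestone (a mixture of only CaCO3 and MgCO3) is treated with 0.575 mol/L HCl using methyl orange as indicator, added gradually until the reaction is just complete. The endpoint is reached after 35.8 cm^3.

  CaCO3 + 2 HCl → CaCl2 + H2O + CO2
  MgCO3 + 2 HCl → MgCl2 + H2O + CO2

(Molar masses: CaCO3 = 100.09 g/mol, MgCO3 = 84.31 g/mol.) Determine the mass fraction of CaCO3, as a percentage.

n(HCl) = 0.0358 × 0.575 = 0.0206 mol
Let x = n(CaCO3), y = n(MgCO3).
Titrant: 2x + 2y = 0.0206;  mass: 100.09x + 84.31y = 0.894
Solving, x = 1.66 × 10^-3 mol, y = 8.63 × 10^-3 mol
mass of CaCO3 = 1.66 × 10^-3 × 100.09 = 0.166 g
% CaCO3 = 0.166 / 0.894 × 100 = 18.6 %

18.6 %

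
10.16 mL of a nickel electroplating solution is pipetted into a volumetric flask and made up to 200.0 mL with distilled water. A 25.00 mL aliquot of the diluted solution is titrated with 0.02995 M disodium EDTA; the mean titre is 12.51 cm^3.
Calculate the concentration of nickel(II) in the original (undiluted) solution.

Ni^2+ + EDTA^4- → [Ni(EDTA)]^2-
n(EDTA) = 0.01251 × 0.02995 = 3.747 × 10^-4 mol
n(Ni2+) in the aliquot = 3.747 × 10^-4 mol (1:1 ratio)
[Ni2+]_dilute = 3.747 × 10^-4 / 0.02500 = 0.01499 mol/L
Dilution factor = 200.0 / 10.16 = 19.69
[Ni2+]_stock = 0.01499 × 19.69 = 0.2950 mol/L

0.2950 M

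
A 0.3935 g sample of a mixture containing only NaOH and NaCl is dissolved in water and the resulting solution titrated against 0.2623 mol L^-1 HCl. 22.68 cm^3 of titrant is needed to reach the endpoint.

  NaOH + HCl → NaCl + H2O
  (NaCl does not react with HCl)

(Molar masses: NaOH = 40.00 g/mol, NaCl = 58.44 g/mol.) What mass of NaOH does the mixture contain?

n(HCl) = 0.02268 × 0.2623 = 5.949 × 10^-3 mol
Let x = n(NaOH), y = n(NaCl).
Titrant: 1x = 5.949 × 10^-3;  mass: 40.00x + 58.44y = 0.3935
Solving, x = 5.949 × 10^-3 mol, y = 2.662 × 10^-3 mol
mass of NaOH = 5.949 × 10^-3 × 40.00 = 0.2380 g

0.2380 g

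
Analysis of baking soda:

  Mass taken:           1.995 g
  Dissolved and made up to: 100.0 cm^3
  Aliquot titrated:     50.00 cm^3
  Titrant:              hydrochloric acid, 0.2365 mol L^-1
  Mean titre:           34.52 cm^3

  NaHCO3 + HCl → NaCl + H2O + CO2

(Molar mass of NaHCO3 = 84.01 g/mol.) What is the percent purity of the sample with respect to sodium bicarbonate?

68.76 %

n(HCl) per titration = 0.03452 × 0.2365 = 8.164 × 10^-3 mol
n(NaHCO3) in each aliquot = 8.164 × 10^-3 mol (1:1 ratio)
n(NaHCO3) in the whole flask = 8.164 × 10^-3 × 100.0/50.00 = 0.01633 mol
mass of NaHCO3 = 0.01633 × 84.01 = 1.372 g
% NaHCO3 = 1.372 / 1.995 × 100 = 68.76 %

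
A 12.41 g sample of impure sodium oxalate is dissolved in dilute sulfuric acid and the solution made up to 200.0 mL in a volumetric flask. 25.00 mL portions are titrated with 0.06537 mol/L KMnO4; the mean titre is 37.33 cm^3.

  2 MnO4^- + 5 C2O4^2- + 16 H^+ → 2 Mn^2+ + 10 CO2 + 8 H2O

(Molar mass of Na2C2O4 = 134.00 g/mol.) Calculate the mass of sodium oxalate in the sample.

n(KMnO4) per titration = 0.03733 × 0.06537 = 2.440 × 10^-3 mol
From the 5:2 ratio, n(Na2C2O4) in each aliquot = 5/2 × 2.440 × 10^-3 = 6.101 × 10^-3 mol
n(Na2C2O4) in the whole flask = 6.101 × 10^-3 × 200.0/25.00 = 0.04881 mol
mass of Na2C2O4 = 0.04881 × 134.00 = 6.540 g

6.540 g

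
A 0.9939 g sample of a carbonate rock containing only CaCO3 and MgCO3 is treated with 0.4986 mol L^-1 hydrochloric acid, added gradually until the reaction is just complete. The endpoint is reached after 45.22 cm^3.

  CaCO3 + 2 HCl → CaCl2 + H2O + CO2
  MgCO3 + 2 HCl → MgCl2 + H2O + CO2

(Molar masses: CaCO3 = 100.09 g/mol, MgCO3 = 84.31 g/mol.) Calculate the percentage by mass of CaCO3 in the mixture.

n(HCl) = 0.04522 × 0.4986 = 0.02255 mol
Let x = n(CaCO3), y = n(MgCO3).
Titrant: 2x + 2y = 0.02255;  mass: 100.09x + 84.31y = 0.9939
Solving, x = 2.753 × 10^-3 mol, y = 8.520 × 10^-3 mol
mass of CaCO3 = 2.753 × 10^-3 × 100.09 = 0.2756 g
% CaCO3 = 0.2756 / 0.9939 × 100 = 27.73 %

27.73 %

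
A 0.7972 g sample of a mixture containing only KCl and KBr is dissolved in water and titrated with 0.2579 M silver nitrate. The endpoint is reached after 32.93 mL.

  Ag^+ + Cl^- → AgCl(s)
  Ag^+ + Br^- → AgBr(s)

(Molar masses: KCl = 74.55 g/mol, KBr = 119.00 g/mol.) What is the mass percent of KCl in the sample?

n(AgNO3) = 0.03293 × 0.2579 = 8.493 × 10^-3 mol
Let x = n(KCl), y = n(KBr).
Titrant: 1x + 1y = 8.493 × 10^-3;  mass: 74.55x + 119.00y = 0.7972
Solving, x = 4.801 × 10^-3 mol, y = 3.691 × 10^-3 mol
mass of KCl = 4.801 × 10^-3 × 74.55 = 0.3579 g
% KCl = 0.3579 / 0.7972 × 100 = 44.90 %

44.90 %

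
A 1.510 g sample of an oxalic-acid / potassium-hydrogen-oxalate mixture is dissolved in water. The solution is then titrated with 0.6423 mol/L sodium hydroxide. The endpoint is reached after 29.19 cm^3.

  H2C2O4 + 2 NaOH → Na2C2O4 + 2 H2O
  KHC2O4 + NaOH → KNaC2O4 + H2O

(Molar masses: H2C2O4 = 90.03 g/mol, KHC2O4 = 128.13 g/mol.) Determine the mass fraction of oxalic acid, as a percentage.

n(NaOH) = 0.02919 × 0.6423 = 0.01875 mol
Let x = n(H2C2O4), y = n(KHC2O4).
Titrant: 2x + 1y = 0.01875;  mass: 90.03x + 128.13y = 1.510
Solving, x = 5.368 × 10^-3 mol, y = 8.013 × 10^-3 mol
mass of H2C2O4 = 5.368 × 10^-3 × 90.03 = 0.4833 g
% H2C2O4 = 0.4833 / 1.510 × 100 = 32.00 %

32.00 %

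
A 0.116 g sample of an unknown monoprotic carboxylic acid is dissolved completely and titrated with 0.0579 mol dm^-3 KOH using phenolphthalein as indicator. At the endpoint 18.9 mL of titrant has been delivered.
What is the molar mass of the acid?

106 g/mol

n(KOH) = 0.0189 L × 0.0579 mol/L = 1.09 × 10^-3 mol
n(HA) = 1.09 × 10^-3 mol (1:1 ratio)
M = m / n = 0.116 g / 1.09 × 10^-3 mol = 106 g/mol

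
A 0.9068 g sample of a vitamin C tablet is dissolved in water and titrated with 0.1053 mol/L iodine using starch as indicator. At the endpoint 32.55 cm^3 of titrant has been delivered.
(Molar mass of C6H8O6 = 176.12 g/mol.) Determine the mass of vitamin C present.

0.6037 g

C6H8O6 + I2 → C6H6O6 + 2 HI
n(I2) = 0.03255 L × 0.1053 mol/L = 3.428 × 10^-3 mol
n(C6H8O6) = 3.428 × 10^-3 mol (1:1 ratio)
mass of C6H8O6 = 3.428 × 10^-3 × 176.12 g/mol = 0.6037 g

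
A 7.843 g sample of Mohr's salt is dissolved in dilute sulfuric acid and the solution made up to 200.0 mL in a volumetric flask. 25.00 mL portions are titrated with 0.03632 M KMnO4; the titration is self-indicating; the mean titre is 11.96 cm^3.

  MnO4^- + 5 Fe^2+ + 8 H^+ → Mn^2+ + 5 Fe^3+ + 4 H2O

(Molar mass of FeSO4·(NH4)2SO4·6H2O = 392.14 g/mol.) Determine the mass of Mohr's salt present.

n(KMnO4) per titration = 0.01196 × 0.03632 = 4.344 × 10^-4 mol
From the 5:1 ratio, n(FeSO4·(NH4)2SO4·6H2O) in each aliquot = 5/1 × 4.344 × 10^-4 = 2.172 × 10^-3 mol
n(FeSO4·(NH4)2SO4·6H2O) in the whole flask = 2.172 × 10^-3 × 200.0/25.00 = 0.01738 mol
mass of FeSO4·(NH4)2SO4·6H2O = 0.01738 × 392.14 = 6.814 g

6.814 g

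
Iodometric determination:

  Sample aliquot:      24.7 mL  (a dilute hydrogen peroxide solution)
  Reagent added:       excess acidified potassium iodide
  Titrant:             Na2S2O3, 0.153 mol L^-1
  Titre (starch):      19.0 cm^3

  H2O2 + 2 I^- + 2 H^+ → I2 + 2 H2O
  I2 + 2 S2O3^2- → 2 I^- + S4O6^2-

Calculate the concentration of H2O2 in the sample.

n(S2O3^2-) = 0.0190 × 0.153 = 2.91 × 10^-3 mol
n(I2) = n(S2O3^2-)/2 = 1.45 × 10^-3 mol
n(H2O2) in the aliquot = 1.45 × 10^-3 mol (1:1 ratio)
[H2O2] = 1.45 × 10^-3 / 0.0247 = 0.0588 mol/L

0.0588 mol/L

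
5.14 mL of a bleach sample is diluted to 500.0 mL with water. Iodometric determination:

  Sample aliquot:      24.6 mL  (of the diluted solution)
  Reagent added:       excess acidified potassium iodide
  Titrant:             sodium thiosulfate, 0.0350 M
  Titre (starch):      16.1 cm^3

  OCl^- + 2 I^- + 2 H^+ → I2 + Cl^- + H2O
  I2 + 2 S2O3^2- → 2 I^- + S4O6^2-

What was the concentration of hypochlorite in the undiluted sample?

1.11 M

n(S2O3^2-) = 0.0161 × 0.0350 = 5.64 × 10^-4 mol
n(I2) = n(S2O3^2-)/2 = 2.82 × 10^-4 mol
n(OCl^-) in the aliquot = 2.82 × 10^-4 mol (1:1 ratio)
[OCl^-]_dilute = 2.82 × 10^-4 / 0.0246 = 0.0115 mol/L
[OCl^-]_original = 0.0115 × 500.0/5.14 = 1.11 mol/L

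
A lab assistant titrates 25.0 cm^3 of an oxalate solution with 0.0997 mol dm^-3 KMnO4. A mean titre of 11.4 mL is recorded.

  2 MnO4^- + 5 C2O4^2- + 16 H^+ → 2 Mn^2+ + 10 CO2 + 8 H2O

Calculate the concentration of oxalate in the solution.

n(KMnO4) = 0.0114 L × 0.0997 mol/L = 1.14 × 10^-3 mol
From the 5:2 mole ratio, n(C2O4^2-) = 5/2 × 1.14 × 10^-3 = 2.84 × 10^-3 mol
[C2O4^2-] = 2.84 × 10^-3 mol / 0.0250 L = 0.114 mol/L

0.114 mol/L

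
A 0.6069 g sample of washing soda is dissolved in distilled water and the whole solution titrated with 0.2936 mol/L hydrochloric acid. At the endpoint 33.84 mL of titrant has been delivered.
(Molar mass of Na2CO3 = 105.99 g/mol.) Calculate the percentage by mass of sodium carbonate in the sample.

Na2CO3 + 2 HCl → 2 NaCl + H2O + CO2
n(HCl) = 0.03384 L × 0.2936 mol/L = 9.935 × 10^-3 mol
From the 1:2 ratio, n(Na2CO3) = 1/2 × 9.935 × 10^-3 = 4.968 × 10^-3 mol
mass of Na2CO3 = 4.968 × 10^-3 × 105.99 g/mol = 0.5265 g
% Na2CO3 = 0.5265 / 0.6069 × 100 = 86.76 %

86.76 %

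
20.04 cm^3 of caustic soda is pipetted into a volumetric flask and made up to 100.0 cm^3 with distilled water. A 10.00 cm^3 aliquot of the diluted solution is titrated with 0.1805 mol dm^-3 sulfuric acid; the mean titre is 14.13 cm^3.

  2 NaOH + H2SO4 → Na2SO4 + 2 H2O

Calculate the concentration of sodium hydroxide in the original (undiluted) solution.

2.545 mol/L

n(H2SO4) = 0.01413 × 0.1805 = 2.550 × 10^-3 mol
From the 2:1 ratio, n(NaOH) in the aliquot = 2/1 × 2.550 × 10^-3 = 5.101 × 10^-3 mol
[NaOH]_dilute = 5.101 × 10^-3 / 0.01000 = 0.5101 mol/L
Dilution factor = 100.0 / 20.04 = 4.990
[NaOH]_stock = 0.5101 × 4.990 = 2.545 mol/L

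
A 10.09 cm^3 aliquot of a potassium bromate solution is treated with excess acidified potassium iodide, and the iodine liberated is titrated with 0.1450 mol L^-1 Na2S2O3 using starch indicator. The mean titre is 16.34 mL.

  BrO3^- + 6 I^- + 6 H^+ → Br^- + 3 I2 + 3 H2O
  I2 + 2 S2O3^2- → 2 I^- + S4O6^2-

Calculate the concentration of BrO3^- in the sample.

0.03914 mol/L

n(S2O3^2-) = 0.01634 × 0.1450 = 2.369 × 10^-3 mol
n(I2) = n(S2O3^2-)/2 = 1.185 × 10^-3 mol
From the 1:3 ratio, n(BrO3^-) in the aliquot = 1/3 × 1.185 × 10^-3 = 3.949 × 10^-4 mol
[BrO3^-] = 3.949 × 10^-4 / 0.01009 = 0.03914 mol/L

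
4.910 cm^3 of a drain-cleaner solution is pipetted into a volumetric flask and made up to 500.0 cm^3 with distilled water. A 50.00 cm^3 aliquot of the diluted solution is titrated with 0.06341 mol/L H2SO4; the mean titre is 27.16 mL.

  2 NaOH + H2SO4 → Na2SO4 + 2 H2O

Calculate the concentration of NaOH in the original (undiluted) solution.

7.015 mol/L

n(H2SO4) = 0.02716 × 0.06341 = 1.722 × 10^-3 mol
From the 2:1 ratio, n(NaOH) in the aliquot = 2/1 × 1.722 × 10^-3 = 3.444 × 10^-3 mol
[NaOH]_dilute = 3.444 × 10^-3 / 0.05000 = 0.06889 mol/L
Dilution factor = 500.0 / 4.910 = 101.8
[NaOH]_stock = 0.06889 × 101.8 = 7.015 mol/L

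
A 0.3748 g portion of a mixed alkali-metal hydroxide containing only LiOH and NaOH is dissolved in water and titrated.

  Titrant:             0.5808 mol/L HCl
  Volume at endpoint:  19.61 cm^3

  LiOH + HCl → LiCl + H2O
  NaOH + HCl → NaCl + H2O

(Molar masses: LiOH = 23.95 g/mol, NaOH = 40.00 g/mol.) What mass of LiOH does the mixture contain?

n(HCl) = 0.01961 × 0.5808 = 0.01139 mol
Let x = n(LiOH), y = n(NaOH).
Titrant: 1x + 1y = 0.01139;  mass: 23.95x + 40.00y = 0.3748
Solving, x = 5.033 × 10^-3 mol, y = 6.356 × 10^-3 mol
mass of LiOH = 5.033 × 10^-3 × 23.95 = 0.1205 g

0.1205 g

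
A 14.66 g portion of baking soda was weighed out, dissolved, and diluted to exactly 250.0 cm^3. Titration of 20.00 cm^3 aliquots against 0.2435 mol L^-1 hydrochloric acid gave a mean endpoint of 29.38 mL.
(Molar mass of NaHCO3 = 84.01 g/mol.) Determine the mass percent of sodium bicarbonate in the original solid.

NaHCO3 + HCl → NaCl + H2O + CO2
n(HCl) per titration = 0.02938 × 0.2435 = 7.154 × 10^-3 mol
n(NaHCO3) in each aliquot = 7.154 × 10^-3 mol (1:1 ratio)
n(NaHCO3) in the whole flask = 7.154 × 10^-3 × 250.0/20.00 = 0.08943 mol
mass of NaHCO3 = 0.08943 × 84.01 = 7.513 g
% NaHCO3 = 7.513 / 14.66 × 100 = 51.25 %

51.25 %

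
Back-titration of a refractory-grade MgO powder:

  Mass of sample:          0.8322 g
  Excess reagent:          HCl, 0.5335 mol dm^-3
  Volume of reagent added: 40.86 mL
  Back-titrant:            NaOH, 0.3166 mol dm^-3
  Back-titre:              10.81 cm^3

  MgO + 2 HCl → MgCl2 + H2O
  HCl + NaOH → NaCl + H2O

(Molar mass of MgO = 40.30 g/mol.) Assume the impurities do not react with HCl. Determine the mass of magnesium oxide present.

0.3703 g

n(HCl) added = 0.04086 × 0.5335 = 0.02180 mol
n(NaOH) used in back-titration = 0.01081 × 0.3166 = 3.422 × 10^-3 mol
n(HCl) left over = 3.422 × 10^-3 mol (1:1 ratio)
n(HCl) consumed by analyte = 0.02180 − 3.422 × 10^-3 = 0.01838 mol
From the 1:2 ratio, n(MgO) = 1/2 × 0.01838 = 9.188 × 10^-3 mol
mass of MgO = 9.188 × 10^-3 × 40.30 = 0.3703 g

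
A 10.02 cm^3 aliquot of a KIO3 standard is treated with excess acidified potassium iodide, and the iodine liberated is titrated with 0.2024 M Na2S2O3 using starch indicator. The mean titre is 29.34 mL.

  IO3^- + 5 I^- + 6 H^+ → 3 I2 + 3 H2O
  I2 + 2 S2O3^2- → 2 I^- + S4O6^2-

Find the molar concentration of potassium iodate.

0.09878 M

n(S2O3^2-) = 0.02934 × 0.2024 = 5.938 × 10^-3 mol
n(I2) = n(S2O3^2-)/2 = 2.969 × 10^-3 mol
From the 1:3 ratio, n(IO3^-) in the aliquot = 1/3 × 2.969 × 10^-3 = 9.897 × 10^-4 mol
[IO3^-] = 9.897 × 10^-4 / 0.01002 = 0.09878 mol/L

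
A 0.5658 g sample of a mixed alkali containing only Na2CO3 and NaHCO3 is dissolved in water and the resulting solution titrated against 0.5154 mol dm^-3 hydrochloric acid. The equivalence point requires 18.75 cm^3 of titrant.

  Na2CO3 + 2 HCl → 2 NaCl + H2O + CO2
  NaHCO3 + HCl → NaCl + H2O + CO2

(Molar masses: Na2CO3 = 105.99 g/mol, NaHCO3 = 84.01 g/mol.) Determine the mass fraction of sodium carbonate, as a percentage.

n(HCl) = 0.01875 × 0.5154 = 9.664 × 10^-3 mol
Let x = n(Na2CO3), y = n(NaHCO3).
Titrant: 2x + 1y = 9.664 × 10^-3;  mass: 105.99x + 84.01y = 0.5658
Solving, x = 3.967 × 10^-3 mol, y = 1.730 × 10^-3 mol
mass of Na2CO3 = 3.967 × 10^-3 × 105.99 = 0.4204 g
% Na2CO3 = 0.4204 / 0.5658 × 100 = 74.31 %

74.31 %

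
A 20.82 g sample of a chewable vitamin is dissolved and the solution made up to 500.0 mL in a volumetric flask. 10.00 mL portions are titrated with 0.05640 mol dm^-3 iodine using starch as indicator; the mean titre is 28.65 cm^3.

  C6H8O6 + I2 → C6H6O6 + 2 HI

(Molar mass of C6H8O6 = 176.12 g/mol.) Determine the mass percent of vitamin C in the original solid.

n(I2) per titration = 0.02865 × 0.05640 = 1.616 × 10^-3 mol
n(C6H8O6) in each aliquot = 1.616 × 10^-3 mol (1:1 ratio)
n(C6H8O6) in the whole flask = 1.616 × 10^-3 × 500.0/10.00 = 0.08079 mol
mass of C6H8O6 = 0.08079 × 176.12 = 14.23 g
% C6H8O6 = 14.23 / 20.82 × 100 = 68.34 %

68.34 %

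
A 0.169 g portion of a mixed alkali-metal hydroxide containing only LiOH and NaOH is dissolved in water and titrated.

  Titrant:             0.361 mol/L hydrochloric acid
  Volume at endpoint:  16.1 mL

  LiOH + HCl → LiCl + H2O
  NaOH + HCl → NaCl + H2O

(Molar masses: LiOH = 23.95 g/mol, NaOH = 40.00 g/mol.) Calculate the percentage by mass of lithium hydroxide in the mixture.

n(HCl) = 0.0161 × 0.361 = 5.81 × 10^-3 mol
Let x = n(LiOH), y = n(NaOH).
Titrant: 1x + 1y = 5.81 × 10^-3;  mass: 23.95x + 40.00y = 0.169
Solving, x = 3.96 × 10^-3 mol, y = 1.86 × 10^-3 mol
mass of LiOH = 3.96 × 10^-3 × 23.95 = 0.0947 g
% LiOH = 0.0947 / 0.169 × 100 = 56.1 %

56.1 %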